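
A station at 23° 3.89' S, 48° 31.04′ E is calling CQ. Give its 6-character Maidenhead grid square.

Shift to the Maidenhead origin (180°W, 90°S): lon 228.5173, lat 66.9352.
Field: 228.5173/20 → 11 → L, 66.9352/10 → 6 → G; chars LG.
Square: 8.5173/2 → 4, 6.9352/1 → 6; chars 46.
Subsquare: 0.5173/0.0833333 → 6 → g, 0.9352/0.0416667 → 22 → w; chars gw.

LG46gw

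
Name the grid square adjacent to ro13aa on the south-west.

Longitude subsquare a = 0; −1 → -1, wraps to 23 = x, carry into square.
Longitude square 1; −1 → 0.
Latitude subsquare a = 0; −1 → -1, wraps to 23 = x, carry into square.
Latitude square 3; −1 → 2.

RO02xx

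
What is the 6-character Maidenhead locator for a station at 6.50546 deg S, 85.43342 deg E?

Offset from 180°W / 90°S: lon 265.4334°, lat 83.4945°.
Field: lon ⌊265.4334/20⌋ = 13 → N; lat ⌊83.4945/10⌋ = 8 → I.
Square: lon ⌊5.4334/2⌋ = 2; lat ⌊3.4945/1⌋ = 3.
Subsquare: lon ⌊1.4334/0.0833333⌋ = 17 → r; lat ⌊0.4945/0.0416667⌋ = 11 → l.

NI23rl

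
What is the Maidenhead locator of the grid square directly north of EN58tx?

Latitude subsquare x = 23; +1 → 24, wraps to 0 = a, carry into square.
Latitude square 8; +1 → 9.
The longitude characters are unchanged.

EN59ta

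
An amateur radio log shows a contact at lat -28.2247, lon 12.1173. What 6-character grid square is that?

JG61bs

Offset from 180°W / 90°S: lon 192.1173°, lat 61.7753°.
Field: 192.1173/20 → 9 → J, 61.7753/10 → 6 → G; chars JG.
Square: 12.1173/2 → 6, 1.7753/1 → 1; chars 61.
Subsquare: 0.1173/0.0833333 → 1 → b, 0.7753/0.0416667 → 18 → s; chars bs.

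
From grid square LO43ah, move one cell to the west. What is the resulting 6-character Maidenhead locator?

LO33xh

Longitude subsquare a = 0; −1 → -1, wraps to 23 = x, carry into square.
Longitude square 4; −1 → 3.
The latitude characters are unchanged.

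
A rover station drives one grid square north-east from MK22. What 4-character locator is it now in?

MK33

Longitude square 2; +1 → 3.
Latitude square 2; +1 → 3.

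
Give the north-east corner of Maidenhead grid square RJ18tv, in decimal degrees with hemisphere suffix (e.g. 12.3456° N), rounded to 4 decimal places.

8.9167° N, 163.6667° E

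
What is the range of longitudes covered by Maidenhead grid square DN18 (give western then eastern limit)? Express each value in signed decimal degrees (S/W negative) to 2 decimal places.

-118.00, -116.00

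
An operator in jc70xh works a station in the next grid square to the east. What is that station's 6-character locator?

JC80ah

Longitude subsquare x = 23; +1 → 24, wraps to 0 = a, carry into square.
Longitude square 7; +1 → 8.
The latitude characters are unchanged.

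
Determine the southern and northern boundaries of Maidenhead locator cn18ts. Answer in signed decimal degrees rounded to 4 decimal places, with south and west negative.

48.7500, 48.7917

Field C=2, N=13: +2·20° lon, +13·10° lat → SW at lon -140°, lat 40°.
Square 1, 8: +1·2° lon, +8·1° lat → SW at lon -138°, lat 48°.
Subsquare t=19, s=18: +19·0.0833333° lon, +18·0.0416667° lat → SW at lon -136.417°, lat 48.75°.
Cell spans 0.0833333° lon × 0.0416667° lat.
south 48.7500, north 48.7917.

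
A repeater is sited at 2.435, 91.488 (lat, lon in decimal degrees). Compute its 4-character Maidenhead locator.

NJ52

Shift to the Maidenhead origin (180°W, 90°S): lon 271.49, lat 92.44.
Field: 271.49/20 → 13 → N, 92.44/10 → 9 → J; chars NJ.
Square: 11.49/2 → 5, 2.44/1 → 2; chars 52.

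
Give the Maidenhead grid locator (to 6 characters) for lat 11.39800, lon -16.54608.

IK11rj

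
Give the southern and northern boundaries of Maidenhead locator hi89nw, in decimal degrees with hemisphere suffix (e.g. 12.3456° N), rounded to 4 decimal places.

Field H=7, I=8: +7·20° lon, +8·10° lat → SW at lon -40°, lat -10°.
Square 8, 9: +8·2° lon, +9·1° lat → SW at lon -24°, lat -1°.
Subsquare n=13, w=22: +13·0.0833333° lon, +22·0.0416667° lat → SW at lon -22.9167°, lat -0.0833333°.
Cell spans 0.0833333° lon × 0.0416667° lat.
south 0.0833° S, north 0.0417° S.

0.0833° S, 0.0417° S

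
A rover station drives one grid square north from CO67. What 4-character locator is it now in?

Latitude square 7; +1 → 8.
The longitude characters are unchanged.

CO68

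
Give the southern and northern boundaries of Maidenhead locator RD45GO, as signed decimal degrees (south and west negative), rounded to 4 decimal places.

Field R=17, D=3: +17·20° lon, +3·10° lat → SW at lon 160°, lat -60°.
Square 4, 5: +4·2° lon, +5·1° lat → SW at lon 168°, lat -55°.
Subsquare g=6, o=14: +6·0.0833333° lon, +14·0.0416667° lat → SW at lon 168.5°, lat -54.4167°.
Cell spans 0.0833333° lon × 0.0416667° lat.
south -54.4167, north -54.3750.

-54.4167, -54.3750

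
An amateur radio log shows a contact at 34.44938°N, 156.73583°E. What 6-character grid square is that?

QM84ik

Add 180° to longitude and 90° to latitude: 336.7358, 124.4494.
Field: lon ⌊336.7358/20⌋ = 16 → Q; lat ⌊124.4494/10⌋ = 12 → M.
Square: lon ⌊16.7358/2⌋ = 8; lat ⌊4.4494/1⌋ = 4.
Subsquare: lon ⌊0.7358/0.0833333⌋ = 8 → i; lat ⌊0.4494/0.0416667⌋ = 10 → k.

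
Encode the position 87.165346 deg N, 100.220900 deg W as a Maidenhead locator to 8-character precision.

DR97vd39

Add 180° to longitude and 90° to latitude: 79.77910, 177.16535.
Field (20°×10°, letters A–R): 79.77910/20 → 3 → D, 177.16535/10 → 17 → R; chars DR.
Square (2°×1°, digits 0–9): 19.77910/2 → 9, 7.16535/1 → 7; chars 97.
Subsquare (5′×2.5′, letters a–x): 1.77910/0.0833333 → 21 → v, 0.16535/0.0416667 → 3 → d; chars vd.
Extended square (30″×15″, digits 0–9): 0.02910/0.00833333 → 3, 0.04035/0.00416667 → 9; chars 39.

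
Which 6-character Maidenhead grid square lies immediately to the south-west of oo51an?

OO41xm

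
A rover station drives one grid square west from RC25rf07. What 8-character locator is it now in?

RC25qf97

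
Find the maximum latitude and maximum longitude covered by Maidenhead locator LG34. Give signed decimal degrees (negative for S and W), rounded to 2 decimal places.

-25.00, 48.00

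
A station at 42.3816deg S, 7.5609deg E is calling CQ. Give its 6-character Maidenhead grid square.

JE37so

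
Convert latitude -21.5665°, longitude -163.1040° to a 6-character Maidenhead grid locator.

AG88kk

Offset from 180°W / 90°S: lon 16.8960°, lat 68.4335°.
Field: lon ⌊16.8960/20⌋ = 0 → A; lat ⌊68.4335/10⌋ = 6 → G.
Square: lon ⌊16.8960/2⌋ = 8; lat ⌊8.4335/1⌋ = 8.
Subsquare: lon ⌊0.8960/0.0833333⌋ = 10 → k; lat ⌊0.4335/0.0416667⌋ = 10 → k.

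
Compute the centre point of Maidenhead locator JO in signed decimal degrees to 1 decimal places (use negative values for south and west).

Field J=9, O=14: +9·20° lon, +14·10° lat → SW at lon 0°, lat 50°.
Cell spans 20° lon × 10° lat. Centre is SW corner plus half of each.
latitude 55.0, longitude 10.0.

55.0, 10.0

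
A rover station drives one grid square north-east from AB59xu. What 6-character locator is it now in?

AB69av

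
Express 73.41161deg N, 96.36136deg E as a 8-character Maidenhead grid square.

Offset from 180°W / 90°S: lon 276.36136°, lat 163.41161°.
Field (20°×10°, letters A–R): lon ⌊276.36136/20⌋ = 13 → N; lat ⌊163.41161/10⌋ = 16 → Q.
Square (2°×1°, digits 0–9): lon ⌊16.36136/2⌋ = 8; lat ⌊3.41161/1⌋ = 3.
Subsquare (5′×2.5′, letters a–x): lon ⌊0.36136/0.0833333⌋ = 4 → e; lat ⌊0.41161/0.0416667⌋ = 9 → j.
Extended square (30″×15″, digits 0–9): lon ⌊0.02803/0.00833333⌋ = 3; lat ⌊0.03661/0.00416667⌋ = 8.

NQ83ej38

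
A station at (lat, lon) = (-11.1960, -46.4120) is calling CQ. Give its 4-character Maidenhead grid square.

GH68

Add 180° to longitude and 90° to latitude: 133.59, 78.80.
Field: lon ⌊133.59/20⌋ = 6 → G; lat ⌊78.80/10⌋ = 7 → H.
Square: lon ⌊13.59/2⌋ = 6; lat ⌊8.80/1⌋ = 8.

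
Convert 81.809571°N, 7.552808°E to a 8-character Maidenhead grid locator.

JR31st64

Offset from 180°W / 90°S: lon 187.55281°, lat 171.80957°.
Field: lon ⌊187.55281/20⌋ = 9 → J; lat ⌊171.80957/10⌋ = 17 → R.
Square: lon ⌊7.55281/2⌋ = 3; lat ⌊1.80957/1⌋ = 1.
Subsquare: lon ⌊1.55281/0.0833333⌋ = 18 → s; lat ⌊0.80957/0.0416667⌋ = 19 → t.
Extended square: lon ⌊0.05281/0.00833333⌋ = 6; lat ⌊0.01790/0.00416667⌋ = 4.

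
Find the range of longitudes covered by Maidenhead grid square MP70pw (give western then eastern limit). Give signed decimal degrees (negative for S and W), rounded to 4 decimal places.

75.2500, 75.3333

Field M=12, P=15: +12·20° lon, +15·10° lat → SW at lon 60°, lat 60°.
Square 7, 0: +7·2° lon, +0·1° lat → SW at lon 74°, lat 60°.
Subsquare p=15, w=22: +15·0.0833333° lon, +22·0.0416667° lat → SW at lon 75.25°, lat 60.9167°.
Cell spans 0.0833333° lon × 0.0416667° lat.
west 75.2500, east 75.3333.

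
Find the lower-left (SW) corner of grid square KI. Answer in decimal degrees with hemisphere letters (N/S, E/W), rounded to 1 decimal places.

Field K=10, I=8: +10·20° lon, +8·10° lat → SW at lon 20°, lat -10°.
latitude 10.0° S, longitude 20.0° E.

10.0° S, 20.0° E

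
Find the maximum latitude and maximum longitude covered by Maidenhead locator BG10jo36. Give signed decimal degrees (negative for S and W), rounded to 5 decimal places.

Field B=1, G=6: +1·20° lon, +6·10° lat → SW at lon -160°, lat -30°.
Square 1, 0: +1·2° lon, +0·1° lat → SW at lon -158°, lat -30°.
Subsquare j=9, o=14: +9·0.0833333° lon, +14·0.0416667° lat → SW at lon -157.25°, lat -29.4167°.
Extended square 3, 6: +3·0.00833333° lon, +6·0.00416667° lat → SW at lon -157.225°, lat -29.3917°.
Cell spans 0.00833333° lon × 0.00416667° lat. NE corner is SW corner plus one full cell.
latitude -29.38750, longitude -157.21667.

-29.38750, -157.21667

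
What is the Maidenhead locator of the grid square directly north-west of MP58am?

MP48xn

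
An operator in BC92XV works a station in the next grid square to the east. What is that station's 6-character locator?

CC02av

Longitude subsquare x = 23; +1 → 24, wraps to 0 = a, carry into square.
Longitude square 9; +1 → 10, wraps to 0, carry into field.
Longitude field B = 1; +1 → 2 = C.
The latitude characters are unchanged.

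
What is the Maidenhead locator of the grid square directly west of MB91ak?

Longitude subsquare a = 0; −1 → -1, wraps to 23 = x, carry into square.
Longitude square 9; −1 → 8.
The latitude characters are unchanged.

MB81xk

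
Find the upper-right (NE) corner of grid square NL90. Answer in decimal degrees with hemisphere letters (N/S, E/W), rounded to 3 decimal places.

21.000° N, 100.000° E

Field N=13, L=11: +13·20° lon, +11·10° lat → SW at lon 80°, lat 20°.
Square 9, 0: +9·2° lon, +0·1° lat → SW at lon 98°, lat 20°.
Cell spans 2° lon × 1° lat. NE corner is SW corner plus one full cell.
latitude 21.000° N, longitude 100.000° E.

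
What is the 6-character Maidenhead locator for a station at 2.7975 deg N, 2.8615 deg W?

IJ82nt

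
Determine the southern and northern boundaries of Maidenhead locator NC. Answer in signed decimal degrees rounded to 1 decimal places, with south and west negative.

-70.0, -60.0

Field N=13, C=2: +13·20° lon, +2·10° lat → SW at lon 80°, lat -70°.
Cell spans 20° lon × 10° lat.
south -70.0, north -60.0.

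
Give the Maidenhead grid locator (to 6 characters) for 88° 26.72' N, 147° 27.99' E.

QR38rk

Shift to the Maidenhead origin (180°W, 90°S): lon 327.4665, lat 178.4453.
Field (20°×10°, letters A–R): lon ⌊327.4665/20⌋ = 16 → Q; lat ⌊178.4453/10⌋ = 17 → R.
Square (2°×1°, digits 0–9): lon ⌊7.4665/2⌋ = 3; lat ⌊8.4453/1⌋ = 8.
Subsquare (5′×2.5′, letters a–x): lon ⌊1.4665/0.0833333⌋ = 17 → r; lat ⌊0.4453/0.0416667⌋ = 10 → k.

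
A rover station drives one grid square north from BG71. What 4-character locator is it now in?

Latitude square 1; +1 → 2.
The longitude characters are unchanged.

BG72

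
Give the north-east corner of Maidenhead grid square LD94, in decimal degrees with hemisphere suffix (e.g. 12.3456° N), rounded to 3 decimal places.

55.000° S, 60.000° E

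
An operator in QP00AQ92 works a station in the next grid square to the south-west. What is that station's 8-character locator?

Longitude extended square 9; −1 → 8.
Latitude extended square 2; −1 → 1.

QP00aq81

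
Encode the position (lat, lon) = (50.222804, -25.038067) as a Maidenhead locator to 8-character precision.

HO70lf53

Shift to the Maidenhead origin (180°W, 90°S): lon 154.96193, lat 140.22280.
Field: 154.96193/20 → 7 → H, 140.22280/10 → 14 → O; chars HO.
Square: 14.96193/2 → 7, 0.22280/1 → 0; chars 70.
Subsquare: 0.96193/0.0833333 → 11 → l, 0.22280/0.0416667 → 5 → f; chars lf.
Extended square: 0.04527/0.00833333 → 5, 0.01447/0.00416667 → 3; chars 53.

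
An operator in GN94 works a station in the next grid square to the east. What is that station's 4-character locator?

Longitude square 9; +1 → 10, wraps to 0, carry into field.
Longitude field G = 6; +1 → 7 = H.
The latitude characters are unchanged.

HN04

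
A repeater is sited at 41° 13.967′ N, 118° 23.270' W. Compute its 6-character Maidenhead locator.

DN01tf

Add 180° to longitude and 90° to latitude: 61.6122, 131.2328.
Field: 61.6122/20 → 3 → D, 131.2328/10 → 13 → N; chars DN.
Square: 1.6122/2 → 0, 1.2328/1 → 1; chars 01.
Subsquare: 1.6122/0.0833333 → 19 → t, 0.2328/0.0416667 → 5 → f; chars tf.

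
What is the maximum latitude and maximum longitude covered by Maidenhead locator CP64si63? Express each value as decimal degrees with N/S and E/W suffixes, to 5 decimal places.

64.35000° N, 126.44167° W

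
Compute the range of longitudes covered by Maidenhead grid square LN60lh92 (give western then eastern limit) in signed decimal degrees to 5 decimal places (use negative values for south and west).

Field L=11, N=13: +11·20° lon, +13·10° lat → SW at lon 40°, lat 40°.
Square 6, 0: +6·2° lon, +0·1° lat → SW at lon 52°, lat 40°.
Subsquare l=11, h=7: +11·0.0833333° lon, +7·0.0416667° lat → SW at lon 52.9167°, lat 40.2917°.
Extended square 9, 2: +9·0.00833333° lon, +2·0.00416667° lat → SW at lon 52.9917°, lat 40.3°.
Cell spans 0.00833333° lon × 0.00416667° lat.
west 52.99167, east 53.00000.

52.99167, 53.00000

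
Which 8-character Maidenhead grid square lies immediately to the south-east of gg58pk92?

GG58qk01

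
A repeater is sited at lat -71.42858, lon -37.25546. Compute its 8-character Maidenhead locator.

HB18in97

Shift to the Maidenhead origin (180°W, 90°S): lon 142.74454, lat 18.57142.
Field: 142.74454/20 → 7 → H, 18.57142/10 → 1 → B; chars HB.
Square: 2.74454/2 → 1, 8.57142/1 → 8; chars 18.
Subsquare: 0.74454/0.0833333 → 8 → i, 0.57142/0.0416667 → 13 → n; chars in.
Extended square: 0.07787/0.00833333 → 9, 0.02975/0.00416667 → 7; chars 97.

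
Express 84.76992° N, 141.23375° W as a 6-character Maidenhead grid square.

BR94js

Offset from 180°W / 90°S: lon 38.7663°, lat 174.7699°.
Field (20°×10°, letters A–R): 38.7663/20 → 1 → B, 174.7699/10 → 17 → R; chars BR.
Square (2°×1°, digits 0–9): 18.7663/2 → 9, 4.7699/1 → 4; chars 94.
Subsquare (5′×2.5′, letters a–x): 0.7663/0.0833333 → 9 → j, 0.7699/0.0416667 → 18 → s; chars js.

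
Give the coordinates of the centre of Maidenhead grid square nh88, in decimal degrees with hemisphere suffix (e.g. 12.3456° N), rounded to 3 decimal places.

Field N=13, H=7: +13·20° lon, +7·10° lat → SW at lon 80°, lat -20°.
Square 8, 8: +8·2° lon, +8·1° lat → SW at lon 96°, lat -12°.
Cell spans 2° lon × 1° lat. Centre is SW corner plus half of each.
latitude 11.500° S, longitude 97.000° E.

11.500° S, 97.000° E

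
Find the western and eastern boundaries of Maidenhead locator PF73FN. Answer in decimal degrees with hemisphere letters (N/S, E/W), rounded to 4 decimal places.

134.4167° E, 134.5000° E

Field P=15, F=5: +15·20° lon, +5·10° lat → SW at lon 120°, lat -40°.
Square 7, 3: +7·2° lon, +3·1° lat → SW at lon 134°, lat -37°.
Subsquare f=5, n=13: +5·0.0833333° lon, +13·0.0416667° lat → SW at lon 134.417°, lat -36.4583°.
Cell spans 0.0833333° lon × 0.0416667° lat.
west 134.4167° E, east 134.5000° E.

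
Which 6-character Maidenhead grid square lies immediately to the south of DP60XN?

DP60xm

Latitude subsquare n = 13; −1 → 12 = m.
The longitude characters are unchanged.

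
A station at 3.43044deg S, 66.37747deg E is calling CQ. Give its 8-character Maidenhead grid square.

MI36en56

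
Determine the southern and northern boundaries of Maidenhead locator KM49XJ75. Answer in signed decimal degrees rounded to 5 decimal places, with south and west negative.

39.39583, 39.40000

Field K=10, M=12: +10·20° lon, +12·10° lat → SW at lon 20°, lat 30°.
Square 4, 9: +4·2° lon, +9·1° lat → SW at lon 28°, lat 39°.
Subsquare x=23, j=9: +23·0.0833333° lon, +9·0.0416667° lat → SW at lon 29.9167°, lat 39.375°.
Extended square 7, 5: +7·0.00833333° lon, +5·0.00416667° lat → SW at lon 29.975°, lat 39.3958°.
Cell spans 0.00833333° lon × 0.00416667° lat.
south 39.39583, north 39.40000.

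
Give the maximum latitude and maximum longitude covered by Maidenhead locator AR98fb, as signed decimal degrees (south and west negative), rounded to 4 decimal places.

88.0833, -161.5000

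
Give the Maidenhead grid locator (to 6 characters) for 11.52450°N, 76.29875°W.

Add 180° to longitude and 90° to latitude: 103.7013, 101.5245.
Field: 103.7013/20 → 5 → F, 101.5245/10 → 10 → K; chars FK.
Square: 3.7013/2 → 1, 1.5245/1 → 1; chars 11.
Subsquare: 1.7013/0.0833333 → 20 → u, 0.5245/0.0416667 → 12 → m; chars um.

FK11um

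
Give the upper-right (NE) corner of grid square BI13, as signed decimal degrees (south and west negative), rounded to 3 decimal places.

Field B=1, I=8: +1·20° lon, +8·10° lat → SW at lon -160°, lat -10°.
Square 1, 3: +1·2° lon, +3·1° lat → SW at lon -158°, lat -7°.
Cell spans 2° lon × 1° lat. NE corner is SW corner plus one full cell.
latitude -6.000, longitude -156.000.

-6.000, -156.000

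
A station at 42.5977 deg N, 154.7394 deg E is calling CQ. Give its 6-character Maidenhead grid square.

QN72io

Shift to the Maidenhead origin (180°W, 90°S): lon 334.7394, lat 132.5977.
Field (20°×10°, letters A–R): lon ⌊334.7394/20⌋ = 16 → Q; lat ⌊132.5977/10⌋ = 13 → N.
Square (2°×1°, digits 0–9): lon ⌊14.7394/2⌋ = 7; lat ⌊2.5977/1⌋ = 2.
Subsquare (5′×2.5′, letters a–x): lon ⌊0.7394/0.0833333⌋ = 8 → i; lat ⌊0.5977/0.0416667⌋ = 14 → o.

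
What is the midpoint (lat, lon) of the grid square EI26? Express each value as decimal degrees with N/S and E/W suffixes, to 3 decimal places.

Field E=4, I=8: +4·20° lon, +8·10° lat → SW at lon -100°, lat -10°.
Square 2, 6: +2·2° lon, +6·1° lat → SW at lon -96°, lat -4°.
Cell spans 2° lon × 1° lat. Centre is SW corner plus half of each.
latitude 3.500° S, longitude 95.000° W.

3.500° S, 95.000° W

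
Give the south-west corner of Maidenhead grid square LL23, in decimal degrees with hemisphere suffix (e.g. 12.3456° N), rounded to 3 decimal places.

23.000° N, 44.000° E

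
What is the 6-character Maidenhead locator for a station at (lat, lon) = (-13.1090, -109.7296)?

Offset from 180°W / 90°S: lon 70.2704°, lat 76.8910°.
Field: lon ⌊70.2704/20⌋ = 3 → D; lat ⌊76.8910/10⌋ = 7 → H.
Square: lon ⌊10.2704/2⌋ = 5; lat ⌊6.8910/1⌋ = 6.
Subsquare: lon ⌊0.2704/0.0833333⌋ = 3 → d; lat ⌊0.8910/0.0416667⌋ = 21 → v.

DH56dv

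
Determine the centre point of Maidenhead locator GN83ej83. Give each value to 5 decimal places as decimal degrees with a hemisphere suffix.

Field G=6, N=13: +6·20° lon, +13·10° lat → SW at lon -60°, lat 40°.
Square 8, 3: +8·2° lon, +3·1° lat → SW at lon -44°, lat 43°.
Subsquare e=4, j=9: +4·0.0833333° lon, +9·0.0416667° lat → SW at lon -43.6667°, lat 43.375°.
Extended square 8, 3: +8·0.00833333° lon, +3·0.00416667° lat → SW at lon -43.6°, lat 43.3875°.
Cell spans 0.00833333° lon × 0.00416667° lat. Centre is SW corner plus half of each.
latitude 43.38958° N, longitude 43.59583° W.

43.38958° N, 43.59583° W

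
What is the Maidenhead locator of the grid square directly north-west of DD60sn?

DD60ro

Longitude subsquare s = 18; −1 → 17 = r.
Latitude subsquare n = 13; +1 → 14 = o.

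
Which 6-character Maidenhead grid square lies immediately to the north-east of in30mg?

IN30nh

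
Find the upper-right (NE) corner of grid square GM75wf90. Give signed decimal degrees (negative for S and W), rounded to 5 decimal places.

Field G=6, M=12: +6·20° lon, +12·10° lat → SW at lon -60°, lat 30°.
Square 7, 5: +7·2° lon, +5·1° lat → SW at lon -46°, lat 35°.
Subsquare w=22, f=5: +22·0.0833333° lon, +5·0.0416667° lat → SW at lon -44.1667°, lat 35.2083°.
Extended square 9, 0: +9·0.00833333° lon, +0·0.00416667° lat → SW at lon -44.0917°, lat 35.2083°.
Cell spans 0.00833333° lon × 0.00416667° lat. NE corner is SW corner plus one full cell.
latitude 35.21250, longitude -44.08333.

35.21250, -44.08333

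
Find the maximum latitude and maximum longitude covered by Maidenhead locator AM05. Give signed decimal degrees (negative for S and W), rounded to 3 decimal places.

36.000, -178.000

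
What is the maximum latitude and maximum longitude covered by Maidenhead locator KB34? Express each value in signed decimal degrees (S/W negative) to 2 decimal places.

-75.00, 28.00

Field K=10, B=1: +10·20° lon, +1·10° lat → SW at lon 20°, lat -80°.
Square 3, 4: +3·2° lon, +4·1° lat → SW at lon 26°, lat -76°.
Cell spans 2° lon × 1° lat. NE corner is SW corner plus one full cell.
latitude -75.00, longitude 28.00.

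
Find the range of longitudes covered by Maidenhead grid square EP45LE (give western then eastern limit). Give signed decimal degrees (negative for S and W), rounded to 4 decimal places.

-91.0833, -91.0000

Field E=4, P=15: +4·20° lon, +15·10° lat → SW at lon -100°, lat 60°.
Square 4, 5: +4·2° lon, +5·1° lat → SW at lon -92°, lat 65°.
Subsquare l=11, e=4: +11·0.0833333° lon, +4·0.0416667° lat → SW at lon -91.0833°, lat 65.1667°.
Cell spans 0.0833333° lon × 0.0416667° lat.
west -91.0833, east -91.0000.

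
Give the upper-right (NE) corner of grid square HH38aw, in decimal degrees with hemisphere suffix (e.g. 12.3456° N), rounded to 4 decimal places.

Field H=7, H=7: +7·20° lon, +7·10° lat → SW at lon -40°, lat -20°.
Square 3, 8: +3·2° lon, +8·1° lat → SW at lon -34°, lat -12°.
Subsquare a=0, w=22: +0·0.0833333° lon, +22·0.0416667° lat → SW at lon -34°, lat -11.0833°.
Cell spans 0.0833333° lon × 0.0416667° lat. NE corner is SW corner plus one full cell.
latitude 11.0417° S, longitude 33.9167° W.

11.0417° S, 33.9167° W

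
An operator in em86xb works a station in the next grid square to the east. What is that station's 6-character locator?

Longitude subsquare x = 23; +1 → 24, wraps to 0 = a, carry into square.
Longitude square 8; +1 → 9.
The latitude characters are unchanged.

EM96ab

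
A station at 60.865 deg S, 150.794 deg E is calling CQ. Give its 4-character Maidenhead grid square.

QC59

Shift to the Maidenhead origin (180°W, 90°S): lon 330.79, lat 29.13.
Field: 330.79/20 → 16 → Q, 29.13/10 → 2 → C; chars QC.
Square: 10.79/2 → 5, 9.13/1 → 9; chars 59.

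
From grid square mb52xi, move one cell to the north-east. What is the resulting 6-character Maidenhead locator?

MB62aj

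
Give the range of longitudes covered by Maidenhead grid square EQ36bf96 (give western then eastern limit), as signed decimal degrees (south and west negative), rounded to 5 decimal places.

Field E=4, Q=16: +4·20° lon, +16·10° lat → SW at lon -100°, lat 70°.
Square 3, 6: +3·2° lon, +6·1° lat → SW at lon -94°, lat 76°.
Subsquare b=1, f=5: +1·0.0833333° lon, +5·0.0416667° lat → SW at lon -93.9167°, lat 76.2083°.
Extended square 9, 6: +9·0.00833333° lon, +6·0.00416667° lat → SW at lon -93.8417°, lat 76.2333°.
Cell spans 0.00833333° lon × 0.00416667° lat.
west -93.84167, east -93.83333.

-93.84167, -93.83333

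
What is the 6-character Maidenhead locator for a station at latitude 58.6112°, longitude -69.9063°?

Offset from 180°W / 90°S: lon 110.0937°, lat 148.6112°.
Field (20°×10°, letters A–R): lon ⌊110.0937/20⌋ = 5 → F; lat ⌊148.6112/10⌋ = 14 → O.
Square (2°×1°, digits 0–9): lon ⌊10.0937/2⌋ = 5; lat ⌊8.6112/1⌋ = 8.
Subsquare (5′×2.5′, letters a–x): lon ⌊0.0937/0.0833333⌋ = 1 → b; lat ⌊0.6112/0.0416667⌋ = 14 → o.

FO58bo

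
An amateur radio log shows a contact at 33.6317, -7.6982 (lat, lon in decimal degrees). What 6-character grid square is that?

IM63dp

Offset from 180°W / 90°S: lon 172.3018°, lat 123.6317°.
Field: 172.3018/20 → 8 → I, 123.6317/10 → 12 → M; chars IM.
Square: 12.3018/2 → 6, 3.6317/1 → 3; chars 63.
Subsquare: 0.3018/0.0833333 → 3 → d, 0.6317/0.0416667 → 15 → p; chars dp.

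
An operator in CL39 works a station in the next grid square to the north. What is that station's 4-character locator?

CM30

Latitude square 9; +1 → 10, wraps to 0, carry into field.
Latitude field L = 11; +1 → 12 = M.
The longitude characters are unchanged.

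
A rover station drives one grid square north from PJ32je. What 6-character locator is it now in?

PJ32jf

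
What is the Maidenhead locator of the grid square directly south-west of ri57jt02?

RI57it91

Longitude extended square 0; −1 → -1, wraps to 9, carry into subsquare.
Longitude subsquare j = 9; −1 → 8 = i.
Latitude extended square 2; −1 → 1.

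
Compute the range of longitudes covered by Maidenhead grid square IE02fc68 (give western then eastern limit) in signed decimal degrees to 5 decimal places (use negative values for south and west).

Field I=8, E=4: +8·20° lon, +4·10° lat → SW at lon -20°, lat -50°.
Square 0, 2: +0·2° lon, +2·1° lat → SW at lon -20°, lat -48°.
Subsquare f=5, c=2: +5·0.0833333° lon, +2·0.0416667° lat → SW at lon -19.5833°, lat -47.9167°.
Extended square 6, 8: +6·0.00833333° lon, +8·0.00416667° lat → SW at lon -19.5333°, lat -47.8833°.
Cell spans 0.00833333° lon × 0.00416667° lat.
west -19.53333, east -19.52500.

-19.53333, -19.52500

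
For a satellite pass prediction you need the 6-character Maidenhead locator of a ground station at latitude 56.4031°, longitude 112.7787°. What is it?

Shift to the Maidenhead origin (180°W, 90°S): lon 292.7787, lat 146.4031.
Field: 292.7787/20 → 14 → O, 146.4031/10 → 14 → O; chars OO.
Square: 12.7787/2 → 6, 6.4031/1 → 6; chars 66.
Subsquare: 0.7787/0.0833333 → 9 → j, 0.4031/0.0416667 → 9 → j; chars jj.

OO66jj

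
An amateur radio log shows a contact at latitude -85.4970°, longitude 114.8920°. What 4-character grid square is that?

OA74

Shift to the Maidenhead origin (180°W, 90°S): lon 294.89, lat 4.50.
Field: 294.89/20 → 14 → O, 4.50/10 → 0 → A; chars OA.
Square: 14.89/2 → 7, 4.50/1 → 4; chars 74.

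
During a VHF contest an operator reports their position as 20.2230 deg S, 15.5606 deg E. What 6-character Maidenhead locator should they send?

JG79ss

Offset from 180°W / 90°S: lon 195.5606°, lat 69.7770°.
Field (20°×10°, letters A–R): 195.5606/20 → 9 → J, 69.7770/10 → 6 → G; chars JG.
Square (2°×1°, digits 0–9): 15.5606/2 → 7, 9.7770/1 → 9; chars 79.
Subsquare (5′×2.5′, letters a–x): 1.5606/0.0833333 → 18 → s, 0.7770/0.0416667 → 18 → s; chars ss.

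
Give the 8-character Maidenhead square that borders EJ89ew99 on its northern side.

EJ89ex90

Latitude extended square 9; +1 → 10, wraps to 0, carry into subsquare.
Latitude subsquare w = 22; +1 → 23 = x.
The longitude characters are unchanged.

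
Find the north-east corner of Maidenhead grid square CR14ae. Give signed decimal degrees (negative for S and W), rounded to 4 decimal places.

Field C=2, R=17: +2·20° lon, +17·10° lat → SW at lon -140°, lat 80°.
Square 1, 4: +1·2° lon, +4·1° lat → SW at lon -138°, lat 84°.
Subsquare a=0, e=4: +0·0.0833333° lon, +4·0.0416667° lat → SW at lon -138°, lat 84.1667°.
Cell spans 0.0833333° lon × 0.0416667° lat. NE corner is SW corner plus one full cell.
latitude 84.2083, longitude -137.9167.

84.2083, -137.9167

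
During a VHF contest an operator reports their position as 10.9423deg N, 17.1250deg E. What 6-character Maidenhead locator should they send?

JK80nw

Shift to the Maidenhead origin (180°W, 90°S): lon 197.1250, lat 100.9423.
Field (20°×10°, letters A–R): lon ⌊197.1250/20⌋ = 9 → J; lat ⌊100.9423/10⌋ = 10 → K.
Square (2°×1°, digits 0–9): lon ⌊17.1250/2⌋ = 8; lat ⌊0.9423/1⌋ = 0.
Subsquare (5′×2.5′, letters a–x): lon ⌊1.1250/0.0833333⌋ = 13 → n; lat ⌊0.9423/0.0416667⌋ = 22 → w.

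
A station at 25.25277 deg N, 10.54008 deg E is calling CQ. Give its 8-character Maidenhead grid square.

Shift to the Maidenhead origin (180°W, 90°S): lon 190.54008, lat 115.25277.
Field: 190.54008/20 → 9 → J, 115.25277/10 → 11 → L; chars JL.
Square: 10.54008/2 → 5, 5.25277/1 → 5; chars 55.
Subsquare: 0.54008/0.0833333 → 6 → g, 0.25277/0.0416667 → 6 → g; chars gg.
Extended square: 0.04008/0.00833333 → 4, 0.00277/0.00416667 → 0; chars 40.

JL55gg40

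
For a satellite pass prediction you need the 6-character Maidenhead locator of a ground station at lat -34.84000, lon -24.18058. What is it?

Add 180° to longitude and 90° to latitude: 155.8194, 55.1600.
Field: lon ⌊155.8194/20⌋ = 7 → H; lat ⌊55.1600/10⌋ = 5 → F.
Square: lon ⌊15.8194/2⌋ = 7; lat ⌊5.1600/1⌋ = 5.
Subsquare: lon ⌊1.8194/0.0833333⌋ = 21 → v; lat ⌊0.1600/0.0416667⌋ = 3 → d.

HF75vd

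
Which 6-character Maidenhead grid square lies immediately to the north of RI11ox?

Latitude subsquare x = 23; +1 → 24, wraps to 0 = a, carry into square.
Latitude square 1; +1 → 2.
The longitude characters are unchanged.

RI12oa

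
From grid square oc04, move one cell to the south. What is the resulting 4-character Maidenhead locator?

Latitude square 4; −1 → 3.
The longitude characters are unchanged.

OC03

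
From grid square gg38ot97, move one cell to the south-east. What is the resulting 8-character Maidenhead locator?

GG38pt06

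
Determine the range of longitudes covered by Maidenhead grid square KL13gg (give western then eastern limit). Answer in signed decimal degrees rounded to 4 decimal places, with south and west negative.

22.5000, 22.5833

Field K=10, L=11: +10·20° lon, +11·10° lat → SW at lon 20°, lat 20°.
Square 1, 3: +1·2° lon, +3·1° lat → SW at lon 22°, lat 23°.
Subsquare g=6, g=6: +6·0.0833333° lon, +6·0.0416667° lat → SW at lon 22.5°, lat 23.25°.
Cell spans 0.0833333° lon × 0.0416667° lat.
west 22.5000, east 22.5833.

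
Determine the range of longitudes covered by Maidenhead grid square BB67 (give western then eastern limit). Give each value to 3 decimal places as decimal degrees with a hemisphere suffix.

148.000° W, 146.000° W

Field B=1, B=1: +1·20° lon, +1·10° lat → SW at lon -160°, lat -80°.
Square 6, 7: +6·2° lon, +7·1° lat → SW at lon -148°, lat -73°.
Cell spans 2° lon × 1° lat.
west 148.000° W, east 146.000° W.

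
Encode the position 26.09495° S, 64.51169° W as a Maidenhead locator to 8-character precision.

Add 180° to longitude and 90° to latitude: 115.48831, 63.90505.
Field: lon ⌊115.48831/20⌋ = 5 → F; lat ⌊63.90505/10⌋ = 6 → G.
Square: lon ⌊15.48831/2⌋ = 7; lat ⌊3.90505/1⌋ = 3.
Subsquare: lon ⌊1.48831/0.0833333⌋ = 17 → r; lat ⌊0.90505/0.0416667⌋ = 21 → v.
Extended square: lon ⌊0.07164/0.00833333⌋ = 8; lat ⌊0.03005/0.00416667⌋ = 7.

FG73rv87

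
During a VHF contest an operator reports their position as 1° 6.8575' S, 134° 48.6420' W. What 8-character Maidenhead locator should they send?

Add 180° to longitude and 90° to latitude: 45.18930, 88.88571.
Field: lon ⌊45.18930/20⌋ = 2 → C; lat ⌊88.88571/10⌋ = 8 → I.
Square: lon ⌊5.18930/2⌋ = 2; lat ⌊8.88571/1⌋ = 8.
Subsquare: lon ⌊1.18930/0.0833333⌋ = 14 → o; lat ⌊0.88571/0.0416667⌋ = 21 → v.
Extended square: lon ⌊0.02263/0.00833333⌋ = 2; lat ⌊0.01071/0.00416667⌋ = 2.

CI28ov22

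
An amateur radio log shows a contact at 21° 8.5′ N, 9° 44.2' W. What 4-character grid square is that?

IL51

Shift to the Maidenhead origin (180°W, 90°S): lon 170.26, lat 111.14.
Field (20°×10°, letters A–R): lon ⌊170.26/20⌋ = 8 → I; lat ⌊111.14/10⌋ = 11 → L.
Square (2°×1°, digits 0–9): lon ⌊10.26/2⌋ = 5; lat ⌊1.14/1⌋ = 1.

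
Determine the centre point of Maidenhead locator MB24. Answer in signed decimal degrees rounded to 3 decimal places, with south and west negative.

-75.500, 65.000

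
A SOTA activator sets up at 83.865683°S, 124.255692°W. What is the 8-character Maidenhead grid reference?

CA76ud92

Shift to the Maidenhead origin (180°W, 90°S): lon 55.74431, lat 6.13432.
Field (20°×10°, letters A–R): 55.74431/20 → 2 → C, 6.13432/10 → 0 → A; chars CA.
Square (2°×1°, digits 0–9): 15.74431/2 → 7, 6.13432/1 → 6; chars 76.
Subsquare (5′×2.5′, letters a–x): 1.74431/0.0833333 → 20 → u, 0.13432/0.0416667 → 3 → d; chars ud.
Extended square (30″×15″, digits 0–9): 0.07764/0.00833333 → 9, 0.00932/0.00416667 → 2; chars 92.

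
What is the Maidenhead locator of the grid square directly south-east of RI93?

AI02

Longitude square 9; +1 → 10, wraps to 0, carry into field.
Longitude field R = 17; +1 → 18, wraps to 0 = A, wrapping around the antimeridian.
Latitude square 3; −1 → 2.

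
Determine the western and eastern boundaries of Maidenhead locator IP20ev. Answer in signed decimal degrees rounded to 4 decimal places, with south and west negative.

Field I=8, P=15: +8·20° lon, +15·10° lat → SW at lon -20°, lat 60°.
Square 2, 0: +2·2° lon, +0·1° lat → SW at lon -16°, lat 60°.
Subsquare e=4, v=21: +4·0.0833333° lon, +21·0.0416667° lat → SW at lon -15.6667°, lat 60.875°.
Cell spans 0.0833333° lon × 0.0416667° lat.
west -15.6667, east -15.5833.

-15.6667, -15.5833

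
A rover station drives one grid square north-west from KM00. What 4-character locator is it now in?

JM91

Longitude square 0; −1 → -1, wraps to 9, carry into field.
Longitude field K = 10; −1 → 9 = J.
Latitude square 0; +1 → 1.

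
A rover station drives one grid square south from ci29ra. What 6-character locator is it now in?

Latitude subsquare a = 0; −1 → -1, wraps to 23 = x, carry into square.
Latitude square 9; −1 → 8.
The longitude characters are unchanged.

CI28rx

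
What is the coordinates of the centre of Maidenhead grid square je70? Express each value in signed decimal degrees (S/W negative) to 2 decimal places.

Field J=9, E=4: +9·20° lon, +4·10° lat → SW at lon 0°, lat -50°.
Square 7, 0: +7·2° lon, +0·1° lat → SW at lon 14°, lat -50°.
Cell spans 2° lon × 1° lat. Centre is SW corner plus half of each.
latitude -49.50, longitude 15.00.

-49.50, 15.00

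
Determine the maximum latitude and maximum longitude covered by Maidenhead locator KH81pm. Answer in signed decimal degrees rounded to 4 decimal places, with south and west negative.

-18.4583, 37.3333

Field K=10, H=7: +10·20° lon, +7·10° lat → SW at lon 20°, lat -20°.
Square 8, 1: +8·2° lon, +1·1° lat → SW at lon 36°, lat -19°.
Subsquare p=15, m=12: +15·0.0833333° lon, +12·0.0416667° lat → SW at lon 37.25°, lat -18.5°.
Cell spans 0.0833333° lon × 0.0416667° lat. NE corner is SW corner plus one full cell.
latitude -18.4583, longitude 37.3333.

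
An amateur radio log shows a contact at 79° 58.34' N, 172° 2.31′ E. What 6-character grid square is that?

Offset from 180°W / 90°S: lon 352.0385°, lat 169.9723°.
Field: lon ⌊352.0385/20⌋ = 17 → R; lat ⌊169.9723/10⌋ = 16 → Q.
Square: lon ⌊12.0385/2⌋ = 6; lat ⌊9.9723/1⌋ = 9.
Subsquare: lon ⌊0.0385/0.0833333⌋ = 0 → a; lat ⌊0.9723/0.0416667⌋ = 23 → x.

RQ69ax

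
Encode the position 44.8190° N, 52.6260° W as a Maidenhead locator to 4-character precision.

GN34

Offset from 180°W / 90°S: lon 127.37°, lat 134.82°.
Field: 127.37/20 → 6 → G, 134.82/10 → 13 → N; chars GN.
Square: 7.37/2 → 3, 4.82/1 → 4; chars 34.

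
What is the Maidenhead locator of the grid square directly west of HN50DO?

Longitude subsquare d = 3; −1 → 2 = c.
The latitude characters are unchanged.

HN50co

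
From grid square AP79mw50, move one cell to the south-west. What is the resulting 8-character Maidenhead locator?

Longitude extended square 5; −1 → 4.
Latitude extended square 0; −1 → -1, wraps to 9, carry into subsquare.
Latitude subsquare w = 22; −1 → 21 = v.

AP79mv49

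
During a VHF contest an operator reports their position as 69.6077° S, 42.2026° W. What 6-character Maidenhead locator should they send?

GC80vj

Offset from 180°W / 90°S: lon 137.7974°, lat 20.3923°.
Field: 137.7974/20 → 6 → G, 20.3923/10 → 2 → C; chars GC.
Square: 17.7974/2 → 8, 0.3923/1 → 0; chars 80.
Subsquare: 1.7974/0.0833333 → 21 → v, 0.3923/0.0416667 → 9 → j; chars vj.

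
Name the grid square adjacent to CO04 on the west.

BO94

Longitude square 0; −1 → -1, wraps to 9, carry into field.
Longitude field C = 2; −1 → 1 = B.
The latitude characters are unchanged.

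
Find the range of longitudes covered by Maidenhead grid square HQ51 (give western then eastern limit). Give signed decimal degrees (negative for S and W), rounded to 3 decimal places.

-30.000, -28.000

Field H=7, Q=16: +7·20° lon, +16·10° lat → SW at lon -40°, lat 70°.
Square 5, 1: +5·2° lon, +1·1° lat → SW at lon -30°, lat 71°.
Cell spans 2° lon × 1° lat.
west -30.000, east -28.000.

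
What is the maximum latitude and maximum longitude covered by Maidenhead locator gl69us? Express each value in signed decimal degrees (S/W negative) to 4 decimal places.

29.7917, -46.2500

Field G=6, L=11: +6·20° lon, +11·10° lat → SW at lon -60°, lat 20°.
Square 6, 9: +6·2° lon, +9·1° lat → SW at lon -48°, lat 29°.
Subsquare u=20, s=18: +20·0.0833333° lon, +18·0.0416667° lat → SW at lon -46.3333°, lat 29.75°.
Cell spans 0.0833333° lon × 0.0416667° lat. NE corner is SW corner plus one full cell.
latitude 29.7917, longitude -46.2500.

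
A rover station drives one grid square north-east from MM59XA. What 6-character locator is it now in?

MM69ab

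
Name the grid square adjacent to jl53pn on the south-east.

JL53qm

Longitude subsquare p = 15; +1 → 16 = q.
Latitude subsquare n = 13; −1 → 12 = m.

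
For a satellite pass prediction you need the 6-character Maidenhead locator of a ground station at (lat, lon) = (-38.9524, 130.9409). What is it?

PF51lb

Offset from 180°W / 90°S: lon 310.9409°, lat 51.0476°.
Field: 310.9409/20 → 15 → P, 51.0476/10 → 5 → F; chars PF.
Square: 10.9409/2 → 5, 1.0476/1 → 1; chars 51.
Subsquare: 0.9409/0.0833333 → 11 → l, 0.0476/0.0416667 → 1 → b; chars lb.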